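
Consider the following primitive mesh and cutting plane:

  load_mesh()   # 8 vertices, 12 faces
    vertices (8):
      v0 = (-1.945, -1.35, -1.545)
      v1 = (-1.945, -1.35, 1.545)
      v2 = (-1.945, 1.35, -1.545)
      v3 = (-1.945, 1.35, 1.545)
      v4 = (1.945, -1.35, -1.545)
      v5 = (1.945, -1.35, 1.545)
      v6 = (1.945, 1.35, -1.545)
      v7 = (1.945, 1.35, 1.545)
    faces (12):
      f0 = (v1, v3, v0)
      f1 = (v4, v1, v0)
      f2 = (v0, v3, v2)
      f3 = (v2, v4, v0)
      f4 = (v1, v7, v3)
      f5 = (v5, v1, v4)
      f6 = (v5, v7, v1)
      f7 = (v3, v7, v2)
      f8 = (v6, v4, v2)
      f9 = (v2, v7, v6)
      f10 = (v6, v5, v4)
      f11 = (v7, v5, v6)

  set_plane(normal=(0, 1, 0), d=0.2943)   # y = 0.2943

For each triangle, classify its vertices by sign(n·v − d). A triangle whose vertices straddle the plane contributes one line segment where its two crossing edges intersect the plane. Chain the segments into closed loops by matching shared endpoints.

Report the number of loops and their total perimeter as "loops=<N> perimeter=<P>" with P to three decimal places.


loops=1 perimeter=13.960

Straddling triangles (8 of 12):
  (v1,v3,v0) [-+-] → (-1.945, 0.2943, 1.545)–(-1.945, 0.2943, 0.33681)  len=1.2082
  (v0,v3,v2) [-++] → (-1.945, 0.2943, 0.33681)–(-1.945, 0.2943, -1.545)  len=1.8818
  (v2,v4,v0) [+--] → (-0.42401, 0.2943, -1.545)–(-1.945, 0.2943, -1.545)  len=1.5210
  (v1,v7,v3) [-++] → (0.42401, 0.2943, 1.545)–(-1.945, 0.2943, 1.545)  len=2.3690
  (v5,v7,v1) [-+-] → (1.945, 0.2943, 1.545)–(0.42401, 0.2943, 1.545)  len=1.5210
  (v6,v4,v2) [+-+] → (1.945, 0.2943, -1.545)–(-0.42401, 0.2943, -1.545)  len=2.3690
  (v6,v5,v4) [+--] → (1.945, 0.2943, -0.33681)–(1.945, 0.2943, -1.545)  len=1.2082
  (v7,v5,v6) [+-+] → (1.945, 0.2943, 1.545)–(1.945, 0.2943, -0.33681)  len=1.8818

Chained into 1 loop(s):
  loop 1: 8 segments, perimeter = 13.9600
Total perimeter = 13.960


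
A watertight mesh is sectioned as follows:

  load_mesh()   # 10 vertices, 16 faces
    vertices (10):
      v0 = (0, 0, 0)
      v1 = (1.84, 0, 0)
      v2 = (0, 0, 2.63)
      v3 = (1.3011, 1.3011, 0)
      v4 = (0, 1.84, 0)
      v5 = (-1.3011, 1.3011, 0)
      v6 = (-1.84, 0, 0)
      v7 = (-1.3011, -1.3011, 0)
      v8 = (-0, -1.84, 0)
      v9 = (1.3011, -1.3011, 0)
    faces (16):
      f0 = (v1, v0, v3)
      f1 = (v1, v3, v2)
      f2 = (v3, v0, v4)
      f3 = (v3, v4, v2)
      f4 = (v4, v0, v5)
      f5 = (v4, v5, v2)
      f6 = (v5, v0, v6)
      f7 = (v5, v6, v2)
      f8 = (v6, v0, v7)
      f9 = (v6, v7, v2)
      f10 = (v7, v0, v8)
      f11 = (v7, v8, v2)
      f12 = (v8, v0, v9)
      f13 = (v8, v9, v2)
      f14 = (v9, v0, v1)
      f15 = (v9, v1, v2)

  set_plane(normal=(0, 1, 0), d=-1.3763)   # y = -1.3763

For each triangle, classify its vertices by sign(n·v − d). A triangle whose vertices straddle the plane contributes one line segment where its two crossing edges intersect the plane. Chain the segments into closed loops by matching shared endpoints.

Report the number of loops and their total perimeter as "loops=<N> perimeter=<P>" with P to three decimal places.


Straddling triangles (4 of 16):
  (v7,v0,v8) [++-] → (0, -1.3763, 0)–(-1.11954, -1.3763, 0)  len=1.1195
  (v7,v8,v2) [+-+] → (-1.11954, -1.3763, 0)–(0, -1.3763, 0.662789)  len=1.3010
  (v8,v0,v9) [-++] → (0, -1.3763, 0)–(1.11954, -1.3763, 0)  len=1.1195
  (v8,v9,v2) [-++] → (1.11954, -1.3763, 0)–(0, -1.3763, 0.662789)  len=1.3010

Chained into 1 loop(s):
  loop 1: 4 segments, perimeter = 4.8411
Total perimeter = 4.841

loops=1 perimeter=4.841


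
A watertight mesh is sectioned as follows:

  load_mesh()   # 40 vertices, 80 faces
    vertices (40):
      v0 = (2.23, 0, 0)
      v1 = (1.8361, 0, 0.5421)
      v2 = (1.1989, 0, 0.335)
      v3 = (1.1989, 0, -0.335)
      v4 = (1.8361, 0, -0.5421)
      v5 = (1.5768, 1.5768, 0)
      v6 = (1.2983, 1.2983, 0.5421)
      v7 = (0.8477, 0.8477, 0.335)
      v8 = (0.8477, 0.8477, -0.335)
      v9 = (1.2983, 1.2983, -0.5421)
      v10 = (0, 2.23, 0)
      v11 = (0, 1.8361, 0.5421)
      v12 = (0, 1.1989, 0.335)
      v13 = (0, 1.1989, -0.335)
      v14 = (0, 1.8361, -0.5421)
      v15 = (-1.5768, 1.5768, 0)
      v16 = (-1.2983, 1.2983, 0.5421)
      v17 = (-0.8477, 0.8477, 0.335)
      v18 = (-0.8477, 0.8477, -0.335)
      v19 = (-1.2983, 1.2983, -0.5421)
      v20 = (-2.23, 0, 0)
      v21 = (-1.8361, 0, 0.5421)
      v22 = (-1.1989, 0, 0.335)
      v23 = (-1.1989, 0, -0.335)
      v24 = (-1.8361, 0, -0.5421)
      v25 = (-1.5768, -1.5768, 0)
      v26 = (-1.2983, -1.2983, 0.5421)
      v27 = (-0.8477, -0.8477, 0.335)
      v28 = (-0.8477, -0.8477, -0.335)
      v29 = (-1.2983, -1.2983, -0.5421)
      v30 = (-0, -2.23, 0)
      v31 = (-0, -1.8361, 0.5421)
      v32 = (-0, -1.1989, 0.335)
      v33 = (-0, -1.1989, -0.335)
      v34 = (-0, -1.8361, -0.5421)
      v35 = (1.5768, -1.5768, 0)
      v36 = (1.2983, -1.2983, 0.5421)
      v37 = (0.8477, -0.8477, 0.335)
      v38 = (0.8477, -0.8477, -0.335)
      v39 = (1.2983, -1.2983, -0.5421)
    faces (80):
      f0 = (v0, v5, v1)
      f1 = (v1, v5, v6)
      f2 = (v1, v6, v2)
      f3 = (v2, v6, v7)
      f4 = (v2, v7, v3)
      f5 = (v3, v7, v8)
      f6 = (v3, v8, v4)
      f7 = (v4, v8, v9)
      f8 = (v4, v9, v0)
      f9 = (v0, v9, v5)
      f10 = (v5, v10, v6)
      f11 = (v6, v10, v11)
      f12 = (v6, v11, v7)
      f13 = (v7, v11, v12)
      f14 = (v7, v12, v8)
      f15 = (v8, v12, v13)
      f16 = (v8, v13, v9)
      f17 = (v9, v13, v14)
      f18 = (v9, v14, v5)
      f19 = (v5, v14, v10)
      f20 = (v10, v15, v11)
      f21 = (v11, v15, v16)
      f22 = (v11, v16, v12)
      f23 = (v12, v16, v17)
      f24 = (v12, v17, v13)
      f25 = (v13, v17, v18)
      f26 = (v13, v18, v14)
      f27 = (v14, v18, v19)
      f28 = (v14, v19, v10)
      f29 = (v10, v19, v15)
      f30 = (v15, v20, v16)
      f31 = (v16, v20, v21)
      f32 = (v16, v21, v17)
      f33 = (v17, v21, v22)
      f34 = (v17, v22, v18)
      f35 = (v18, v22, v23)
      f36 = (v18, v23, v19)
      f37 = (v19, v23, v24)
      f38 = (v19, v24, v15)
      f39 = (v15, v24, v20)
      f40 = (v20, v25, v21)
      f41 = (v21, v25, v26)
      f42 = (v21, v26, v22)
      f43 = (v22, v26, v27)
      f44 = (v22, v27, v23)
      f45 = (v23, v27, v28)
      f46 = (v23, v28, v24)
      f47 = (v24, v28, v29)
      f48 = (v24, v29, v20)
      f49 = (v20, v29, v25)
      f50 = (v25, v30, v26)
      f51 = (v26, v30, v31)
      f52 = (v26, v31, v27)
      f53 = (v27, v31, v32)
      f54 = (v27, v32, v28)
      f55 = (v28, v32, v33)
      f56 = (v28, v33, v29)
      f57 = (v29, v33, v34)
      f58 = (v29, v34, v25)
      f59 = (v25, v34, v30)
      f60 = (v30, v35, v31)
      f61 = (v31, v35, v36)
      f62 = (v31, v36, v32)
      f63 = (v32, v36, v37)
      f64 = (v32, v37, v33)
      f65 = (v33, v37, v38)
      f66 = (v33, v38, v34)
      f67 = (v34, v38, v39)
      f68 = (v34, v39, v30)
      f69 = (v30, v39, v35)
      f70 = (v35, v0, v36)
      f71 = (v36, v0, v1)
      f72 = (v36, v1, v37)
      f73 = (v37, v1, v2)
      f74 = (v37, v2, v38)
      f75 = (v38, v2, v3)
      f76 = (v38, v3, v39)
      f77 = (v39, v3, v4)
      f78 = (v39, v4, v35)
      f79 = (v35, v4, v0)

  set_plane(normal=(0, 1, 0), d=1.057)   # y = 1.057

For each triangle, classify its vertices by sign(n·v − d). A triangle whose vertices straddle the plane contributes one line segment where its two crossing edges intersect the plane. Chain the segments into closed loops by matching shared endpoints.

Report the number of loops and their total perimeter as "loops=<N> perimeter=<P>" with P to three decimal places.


Straddling triangles (24 of 80):
  (v0,v5,v1) [-+-] → (1.79213, 1.057, 0)–(1.66228, 1.057, 0.178706)  len=0.2209
  (v1,v5,v6) [-++] → (1.66228, 1.057, 0.178706)–(1.39825, 1.057, 0.5421)  len=0.4492
  (v1,v6,v2) [-+-] → (1.39825, 1.057, 0.5421)–(1.27983, 1.057, 0.503609)  len=0.1245
  (v2,v6,v7) [-+-] → (1.27983, 1.057, 0.503609)–(1.057, 1.057, 0.431196)  len=0.2343
  (v4,v8,v9) [--+] → (1.057, 1.057, -0.431196)–(1.39825, 1.057, -0.5421)  len=0.3588
  (v4,v9,v0) [-+-] → (1.39825, 1.057, -0.5421)–(1.47146, 1.057, -0.441346)  len=0.1245
  (v0,v9,v5) [-++] → (1.47146, 1.057, -0.441346)–(1.79213, 1.057, 0)  len=0.5455
  (v6,v11,v7) [++-] → (0.668194, 1.057, 0.378855)–(1.057, 1.057, 0.431196)  len=0.3923
  (v7,v11,v12) [-++] → (0.668194, 1.057, 0.378855)–(0.342507, 1.057, 0.335)  len=0.3286
  (v7,v12,v8) [-+-] → (0.342507, 1.057, 0.335)–(0.342507, 1.057, 0.064291)  len=0.2707
  (v8,v12,v13) [-++] → (0.342507, 1.057, 0.064291)–(0.342507, 1.057, -0.335)  len=0.3993
  (v8,v13,v9) [-++] → (0.342507, 1.057, -0.335)–(1.057, 1.057, -0.431196)  len=0.7209
  (v12,v16,v17) [++-] → (-1.057, 1.057, 0.431196)–(-0.342507, 1.057, 0.335)  len=0.7209
  (v12,v17,v13) [+-+] → (-0.342507, 1.057, 0.335)–(-0.342507, 1.057, -0.064291)  len=0.3993
  (v13,v17,v18) [+--] → (-0.342507, 1.057, -0.064291)–(-0.342507, 1.057, -0.335)  len=0.2707
  (v13,v18,v14) [+-+] → (-0.342507, 1.057, -0.335)–(-0.668194, 1.057, -0.378855)  len=0.3286
  (v14,v18,v19) [+-+] → (-0.668194, 1.057, -0.378855)–(-1.057, 1.057, -0.431196)  len=0.3923
  (v15,v20,v16) [+-+] → (-1.79213, 1.057, 0)–(-1.47146, 1.057, 0.441346)  len=0.5455
  (v16,v20,v21) [+--] → (-1.47146, 1.057, 0.441346)–(-1.39825, 1.057, 0.5421)  len=0.1245
  (v16,v21,v17) [+--] → (-1.39825, 1.057, 0.5421)–(-1.057, 1.057, 0.431196)  len=0.3588
  (v18,v23,v19) [--+] → (-1.27983, 1.057, -0.503609)–(-1.057, 1.057, -0.431196)  len=0.2343
  (v19,v23,v24) [+--] → (-1.27983, 1.057, -0.503609)–(-1.39825, 1.057, -0.5421)  len=0.1245
  (v19,v24,v15) [+-+] → (-1.39825, 1.057, -0.5421)–(-1.66228, 1.057, -0.178706)  len=0.4492
  (v15,v24,v20) [+--] → (-1.66228, 1.057, -0.178706)–(-1.79213, 1.057, 0)  len=0.2209

Chained into 2 loop(s):
  loop 1: 12 segments, perimeter = 4.1697
  loop 2: 12 segments, perimeter = 4.1697
Total perimeter = 8.339

loops=2 perimeter=8.339


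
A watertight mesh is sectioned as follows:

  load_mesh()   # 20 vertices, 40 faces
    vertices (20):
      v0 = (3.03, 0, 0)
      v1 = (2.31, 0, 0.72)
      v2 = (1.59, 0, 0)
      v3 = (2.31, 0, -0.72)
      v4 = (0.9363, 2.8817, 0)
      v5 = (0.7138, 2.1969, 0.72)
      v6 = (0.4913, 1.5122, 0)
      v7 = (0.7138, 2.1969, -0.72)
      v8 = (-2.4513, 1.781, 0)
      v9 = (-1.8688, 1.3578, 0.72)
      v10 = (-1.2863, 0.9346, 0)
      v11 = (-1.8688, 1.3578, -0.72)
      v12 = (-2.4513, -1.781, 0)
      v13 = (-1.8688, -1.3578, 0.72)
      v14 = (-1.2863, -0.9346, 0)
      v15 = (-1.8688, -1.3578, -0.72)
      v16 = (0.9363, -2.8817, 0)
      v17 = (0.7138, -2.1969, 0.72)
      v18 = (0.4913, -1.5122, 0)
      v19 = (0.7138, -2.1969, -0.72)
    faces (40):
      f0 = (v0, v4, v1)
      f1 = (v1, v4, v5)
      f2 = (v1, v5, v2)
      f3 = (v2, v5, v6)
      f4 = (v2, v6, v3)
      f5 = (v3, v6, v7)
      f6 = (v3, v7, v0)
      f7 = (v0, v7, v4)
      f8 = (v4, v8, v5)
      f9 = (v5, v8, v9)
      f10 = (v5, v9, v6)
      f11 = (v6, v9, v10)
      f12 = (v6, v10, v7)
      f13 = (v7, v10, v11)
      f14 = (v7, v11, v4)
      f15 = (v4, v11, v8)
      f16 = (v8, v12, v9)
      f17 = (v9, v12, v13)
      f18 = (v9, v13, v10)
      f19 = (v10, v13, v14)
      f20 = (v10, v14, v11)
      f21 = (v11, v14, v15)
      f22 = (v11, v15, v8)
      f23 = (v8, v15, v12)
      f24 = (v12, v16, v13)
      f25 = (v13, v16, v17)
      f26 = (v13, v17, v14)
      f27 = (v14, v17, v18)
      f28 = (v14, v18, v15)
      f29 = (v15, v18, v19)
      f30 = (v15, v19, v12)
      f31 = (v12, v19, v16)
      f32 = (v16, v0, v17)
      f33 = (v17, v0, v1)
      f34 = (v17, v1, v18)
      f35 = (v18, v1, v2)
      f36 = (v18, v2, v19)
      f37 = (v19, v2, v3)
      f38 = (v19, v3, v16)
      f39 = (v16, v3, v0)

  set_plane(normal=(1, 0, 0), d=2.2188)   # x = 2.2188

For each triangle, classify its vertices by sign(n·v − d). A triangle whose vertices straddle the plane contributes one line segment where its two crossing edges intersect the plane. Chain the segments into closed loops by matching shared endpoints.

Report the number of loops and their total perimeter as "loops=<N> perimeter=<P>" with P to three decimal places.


loops=1 perimeter=5.520

Straddling triangles (14 of 40):
  (v0,v4,v1) [+-+] → (2.2188, 1.11651, 0)–(2.2188, 0.191316, 0.672199)  len=1.1436
  (v1,v4,v5) [+--] → (2.2188, 0.191316, 0.672199)–(2.2188, 0.125521, 0.72)  len=0.0813
  (v1,v5,v2) [+--] → (2.2188, 0.125521, 0.72)–(2.2188, 0, 0.6288)  len=0.1552
  (v2,v6,v3) [--+] → (2.2188, 0.0758303, -0.683895)–(2.2188, 0, -0.6288)  len=0.0937
  (v3,v6,v7) [+--] → (2.2188, 0.0758303, -0.683895)–(2.2188, 0.125521, -0.72)  len=0.0614
  (v3,v7,v0) [+-+] → (2.2188, 0.125521, -0.72)–(2.2188, 0.769418, -0.252165)  len=0.7959
  (v0,v7,v4) [+--] → (2.2188, 0.769418, -0.252165)–(2.2188, 1.11651, 0)  len=0.4290
  (v16,v0,v17) [-+-] → (2.2188, -1.11651, 0)–(2.2188, -0.769418, 0.252165)  len=0.4290
  (v17,v0,v1) [-++] → (2.2188, -0.769418, 0.252165)–(2.2188, -0.125521, 0.72)  len=0.7959
  (v17,v1,v18) [-+-] → (2.2188, -0.125521, 0.72)–(2.2188, -0.0758303, 0.683895)  len=0.0614
  (v18,v1,v2) [-+-] → (2.2188, -0.0758303, 0.683895)–(2.2188, 0, 0.6288)  len=0.0937
  (v19,v2,v3) [--+] → (2.2188, 0, -0.6288)–(2.2188, -0.125521, -0.72)  len=0.1552
  (v19,v3,v16) [-+-] → (2.2188, -0.125521, -0.72)–(2.2188, -0.191316, -0.672199)  len=0.0813
  (v16,v3,v0) [-++] → (2.2188, -0.191316, -0.672199)–(2.2188, -1.11651, 0)  len=1.1436

Chained into 1 loop(s):
  loop 1: 14 segments, perimeter = 5.5203
Total perimeter = 5.520


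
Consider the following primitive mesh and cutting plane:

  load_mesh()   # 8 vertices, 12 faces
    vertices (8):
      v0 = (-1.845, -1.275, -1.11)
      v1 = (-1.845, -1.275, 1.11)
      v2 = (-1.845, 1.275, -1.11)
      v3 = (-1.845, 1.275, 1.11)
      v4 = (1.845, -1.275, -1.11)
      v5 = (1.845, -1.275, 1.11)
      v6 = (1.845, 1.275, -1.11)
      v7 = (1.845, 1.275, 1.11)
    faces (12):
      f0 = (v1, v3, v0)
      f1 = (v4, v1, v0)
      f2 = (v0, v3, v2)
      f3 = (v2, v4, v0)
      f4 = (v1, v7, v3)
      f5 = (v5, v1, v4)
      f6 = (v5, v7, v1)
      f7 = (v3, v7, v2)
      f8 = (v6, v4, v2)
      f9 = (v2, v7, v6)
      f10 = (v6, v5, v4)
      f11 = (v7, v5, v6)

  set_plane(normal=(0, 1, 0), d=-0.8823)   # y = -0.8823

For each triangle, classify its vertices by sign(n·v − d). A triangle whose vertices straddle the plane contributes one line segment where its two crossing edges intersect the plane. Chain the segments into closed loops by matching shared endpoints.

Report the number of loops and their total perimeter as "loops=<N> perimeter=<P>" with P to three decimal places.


loops=1 perimeter=11.820

Straddling triangles (8 of 12):
  (v1,v3,v0) [-+-] → (-1.845, -0.8823, 1.11)–(-1.845, -0.8823, -0.76812)  len=1.8781
  (v0,v3,v2) [-++] → (-1.845, -0.8823, -0.76812)–(-1.845, -0.8823, -1.11)  len=0.3419
  (v2,v4,v0) [+--] → (1.27674, -0.8823, -1.11)–(-1.845, -0.8823, -1.11)  len=3.1217
  (v1,v7,v3) [-++] → (-1.27674, -0.8823, 1.11)–(-1.845, -0.8823, 1.11)  len=0.5683
  (v5,v7,v1) [-+-] → (1.845, -0.8823, 1.11)–(-1.27674, -0.8823, 1.11)  len=3.1217
  (v6,v4,v2) [+-+] → (1.845, -0.8823, -1.11)–(1.27674, -0.8823, -1.11)  len=0.5683
  (v6,v5,v4) [+--] → (1.845, -0.8823, 0.76812)–(1.845, -0.8823, -1.11)  len=1.8781
  (v7,v5,v6) [+-+] → (1.845, -0.8823, 1.11)–(1.845, -0.8823, 0.76812)  len=0.3419

Chained into 1 loop(s):
  loop 1: 8 segments, perimeter = 11.8200
Total perimeter = 11.820


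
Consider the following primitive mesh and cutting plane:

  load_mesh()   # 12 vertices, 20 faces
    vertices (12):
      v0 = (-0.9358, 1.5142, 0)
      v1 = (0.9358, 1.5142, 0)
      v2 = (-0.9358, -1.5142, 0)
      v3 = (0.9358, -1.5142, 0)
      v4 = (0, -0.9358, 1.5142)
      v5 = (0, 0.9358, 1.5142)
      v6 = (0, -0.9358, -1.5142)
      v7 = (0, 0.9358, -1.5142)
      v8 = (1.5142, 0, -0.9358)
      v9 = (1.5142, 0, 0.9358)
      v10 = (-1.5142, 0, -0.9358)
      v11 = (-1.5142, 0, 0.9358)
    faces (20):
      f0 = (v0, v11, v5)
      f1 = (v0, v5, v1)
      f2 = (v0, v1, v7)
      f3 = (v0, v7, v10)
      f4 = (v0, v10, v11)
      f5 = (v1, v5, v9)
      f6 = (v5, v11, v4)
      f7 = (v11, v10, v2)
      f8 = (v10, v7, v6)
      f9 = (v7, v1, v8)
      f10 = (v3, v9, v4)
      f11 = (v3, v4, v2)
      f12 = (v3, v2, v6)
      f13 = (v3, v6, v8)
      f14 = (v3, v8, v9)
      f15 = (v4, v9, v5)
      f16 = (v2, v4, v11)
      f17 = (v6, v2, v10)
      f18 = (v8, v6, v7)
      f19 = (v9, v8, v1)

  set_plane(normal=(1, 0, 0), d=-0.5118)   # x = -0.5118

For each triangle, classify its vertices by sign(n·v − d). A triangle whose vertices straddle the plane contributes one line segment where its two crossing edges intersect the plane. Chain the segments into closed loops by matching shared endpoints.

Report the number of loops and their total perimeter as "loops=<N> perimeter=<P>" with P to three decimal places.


Straddling triangles (10 of 20):
  (v0,v11,v5) [--+] → (-0.5118, 0.619499, 1.3187)–(-0.5118, 1.25213, 0.686066)  len=0.8947
  (v0,v5,v1) [-++] → (-0.5118, 1.25213, 0.686066)–(-0.5118, 1.5142, 0)  len=0.7344
  (v0,v1,v7) [-++] → (-0.5118, 1.5142, 0)–(-0.5118, 1.25213, -0.686066)  len=0.7344
  (v0,v7,v10) [-+-] → (-0.5118, 1.25213, -0.686066)–(-0.5118, 0.619499, -1.3187)  len=0.8947
  (v5,v11,v4) [+-+] → (-0.5118, 0.619499, 1.3187)–(-0.5118, -0.619499, 1.3187)  len=1.2390
  (v10,v7,v6) [-++] → (-0.5118, 0.619499, -1.3187)–(-0.5118, -0.619499, -1.3187)  len=1.2390
  (v3,v4,v2) [++-] → (-0.5118, -1.25213, 0.686066)–(-0.5118, -1.5142, 0)  len=0.7344
  (v3,v2,v6) [+-+] → (-0.5118, -1.5142, 0)–(-0.5118, -1.25213, -0.686066)  len=0.7344
  (v2,v4,v11) [-+-] → (-0.5118, -1.25213, 0.686066)–(-0.5118, -0.619499, 1.3187)  len=0.8947
  (v6,v2,v10) [+--] → (-0.5118, -1.25213, -0.686066)–(-0.5118, -0.619499, -1.3187)  len=0.8947

Chained into 1 loop(s):
  loop 1: 10 segments, perimeter = 8.9944
Total perimeter = 8.994

loops=1 perimeter=8.994


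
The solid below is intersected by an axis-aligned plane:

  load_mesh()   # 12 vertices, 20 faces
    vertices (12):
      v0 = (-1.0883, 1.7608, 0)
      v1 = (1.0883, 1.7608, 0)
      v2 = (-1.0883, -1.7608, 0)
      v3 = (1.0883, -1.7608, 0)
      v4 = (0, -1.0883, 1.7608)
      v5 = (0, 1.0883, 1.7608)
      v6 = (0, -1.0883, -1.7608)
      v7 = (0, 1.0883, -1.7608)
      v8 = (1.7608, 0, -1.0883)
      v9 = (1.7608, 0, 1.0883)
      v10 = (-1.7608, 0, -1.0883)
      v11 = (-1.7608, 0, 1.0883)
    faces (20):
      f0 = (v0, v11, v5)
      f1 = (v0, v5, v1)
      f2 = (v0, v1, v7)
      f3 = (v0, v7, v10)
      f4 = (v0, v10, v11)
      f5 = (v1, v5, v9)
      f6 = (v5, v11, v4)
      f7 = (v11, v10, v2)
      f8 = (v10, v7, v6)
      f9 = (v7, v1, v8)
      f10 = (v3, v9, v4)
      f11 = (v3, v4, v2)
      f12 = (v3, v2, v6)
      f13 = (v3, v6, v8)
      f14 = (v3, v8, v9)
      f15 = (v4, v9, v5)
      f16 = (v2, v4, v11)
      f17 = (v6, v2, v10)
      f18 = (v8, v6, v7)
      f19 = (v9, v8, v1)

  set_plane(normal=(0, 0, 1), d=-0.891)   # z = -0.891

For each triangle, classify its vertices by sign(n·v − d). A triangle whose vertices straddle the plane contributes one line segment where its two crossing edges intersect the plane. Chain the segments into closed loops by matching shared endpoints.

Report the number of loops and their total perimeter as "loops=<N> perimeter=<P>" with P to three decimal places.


loops=1 perimeter=9.747

Straddling triangles (10 of 20):
  (v0,v1,v7) [++-] → (0.537598, 1.4205, -0.891)–(-0.537598, 1.4205, -0.891)  len=1.0752
  (v0,v7,v10) [+--] → (-0.537598, 1.4205, -0.891)–(-1.63888, 0.319219, -0.891)  len=1.5574
  (v0,v10,v11) [+-+] → (-1.63888, 0.319219, -0.891)–(-1.7608, 0, -0.891)  len=0.3417
  (v11,v10,v2) [+-+] → (-1.7608, 0, -0.891)–(-1.63888, -0.319219, -0.891)  len=0.3417
  (v7,v1,v8) [-+-] → (0.537598, 1.4205, -0.891)–(1.63888, 0.319219, -0.891)  len=1.5574
  (v3,v2,v6) [++-] → (-0.537598, -1.4205, -0.891)–(0.537598, -1.4205, -0.891)  len=1.0752
  (v3,v6,v8) [+--] → (0.537598, -1.4205, -0.891)–(1.63888, -0.319219, -0.891)  len=1.5574
  (v3,v8,v9) [+-+] → (1.63888, -0.319219, -0.891)–(1.7608, 0, -0.891)  len=0.3417
  (v6,v2,v10) [-+-] → (-0.537598, -1.4205, -0.891)–(-1.63888, -0.319219, -0.891)  len=1.5574
  (v9,v8,v1) [+-+] → (1.7608, 0, -0.891)–(1.63888, 0.319219, -0.891)  len=0.3417

Chained into 1 loop(s):
  loop 1: 10 segments, perimeter = 9.7470
Total perimeter = 9.747


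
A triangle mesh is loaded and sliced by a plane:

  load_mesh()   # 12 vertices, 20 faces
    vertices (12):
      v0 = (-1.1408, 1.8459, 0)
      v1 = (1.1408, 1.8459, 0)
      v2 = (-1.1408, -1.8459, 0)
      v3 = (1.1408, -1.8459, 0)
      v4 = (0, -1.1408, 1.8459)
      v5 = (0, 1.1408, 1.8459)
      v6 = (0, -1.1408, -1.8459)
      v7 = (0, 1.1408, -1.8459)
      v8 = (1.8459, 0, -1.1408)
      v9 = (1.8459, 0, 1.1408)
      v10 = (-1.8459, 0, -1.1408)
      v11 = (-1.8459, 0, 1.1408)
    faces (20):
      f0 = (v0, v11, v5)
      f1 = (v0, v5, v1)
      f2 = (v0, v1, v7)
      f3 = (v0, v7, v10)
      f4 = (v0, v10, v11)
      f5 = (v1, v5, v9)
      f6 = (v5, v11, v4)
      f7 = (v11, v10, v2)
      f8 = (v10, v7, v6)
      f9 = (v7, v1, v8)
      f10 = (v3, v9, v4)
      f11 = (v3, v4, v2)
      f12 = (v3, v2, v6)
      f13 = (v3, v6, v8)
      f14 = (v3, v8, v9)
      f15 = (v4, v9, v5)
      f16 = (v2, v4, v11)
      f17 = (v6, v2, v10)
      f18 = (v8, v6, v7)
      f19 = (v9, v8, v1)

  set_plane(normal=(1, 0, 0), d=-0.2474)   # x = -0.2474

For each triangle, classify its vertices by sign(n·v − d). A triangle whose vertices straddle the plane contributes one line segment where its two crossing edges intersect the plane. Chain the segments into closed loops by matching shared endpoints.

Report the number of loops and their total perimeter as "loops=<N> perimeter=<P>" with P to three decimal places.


loops=1 perimeter=11.871

Straddling triangles (10 of 20):
  (v0,v11,v5) [--+] → (-0.2474, 0.987902, 1.7514)–(-0.2474, 1.29371, 1.44559)  len=0.4325
  (v0,v5,v1) [-++] → (-0.2474, 1.29371, 1.44559)–(-0.2474, 1.8459, 0)  len=1.5475
  (v0,v1,v7) [-++] → (-0.2474, 1.8459, 0)–(-0.2474, 1.29371, -1.44559)  len=1.5475
  (v0,v7,v10) [-+-] → (-0.2474, 1.29371, -1.44559)–(-0.2474, 0.987902, -1.7514)  len=0.4325
  (v5,v11,v4) [+-+] → (-0.2474, 0.987902, 1.7514)–(-0.2474, -0.987902, 1.7514)  len=1.9758
  (v10,v7,v6) [-++] → (-0.2474, 0.987902, -1.7514)–(-0.2474, -0.987902, -1.7514)  len=1.9758
  (v3,v4,v2) [++-] → (-0.2474, -1.29371, 1.44559)–(-0.2474, -1.8459, 0)  len=1.5475
  (v3,v2,v6) [+-+] → (-0.2474, -1.8459, 0)–(-0.2474, -1.29371, -1.44559)  len=1.5475
  (v2,v4,v11) [-+-] → (-0.2474, -1.29371, 1.44559)–(-0.2474, -0.987902, 1.7514)  len=0.4325
  (v6,v2,v10) [+--] → (-0.2474, -1.29371, -1.44559)–(-0.2474, -0.987902, -1.7514)  len=0.4325

Chained into 1 loop(s):
  loop 1: 10 segments, perimeter = 11.8714
Total perimeter = 11.871


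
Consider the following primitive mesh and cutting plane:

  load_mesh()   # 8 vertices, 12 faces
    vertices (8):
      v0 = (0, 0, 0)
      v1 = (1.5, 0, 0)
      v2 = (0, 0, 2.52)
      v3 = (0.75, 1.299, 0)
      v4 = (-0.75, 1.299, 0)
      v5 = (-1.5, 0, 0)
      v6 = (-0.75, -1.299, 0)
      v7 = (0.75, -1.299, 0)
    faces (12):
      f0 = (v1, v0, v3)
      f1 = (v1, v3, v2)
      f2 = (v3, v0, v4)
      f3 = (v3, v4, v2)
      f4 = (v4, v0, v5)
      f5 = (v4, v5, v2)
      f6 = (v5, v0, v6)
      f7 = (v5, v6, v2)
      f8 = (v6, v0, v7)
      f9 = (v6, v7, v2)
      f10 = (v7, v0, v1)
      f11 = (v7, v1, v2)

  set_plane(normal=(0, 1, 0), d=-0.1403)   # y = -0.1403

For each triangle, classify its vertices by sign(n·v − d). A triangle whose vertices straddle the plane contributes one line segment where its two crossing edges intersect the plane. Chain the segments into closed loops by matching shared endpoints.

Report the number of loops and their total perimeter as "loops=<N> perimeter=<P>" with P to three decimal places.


loops=1 perimeter=8.232

Straddling triangles (6 of 12):
  (v5,v0,v6) [++-] → (-0.0810046, -0.1403, 0)–(-1.419, -0.1403, 0)  len=1.3380
  (v5,v6,v2) [+-+] → (-1.419, -0.1403, 0)–(-0.0810046, -0.1403, 2.24782)  len=2.6159
  (v6,v0,v7) [-+-] → (-0.0810046, -0.1403, 0)–(0.0810046, -0.1403, 0)  len=0.1620
  (v6,v7,v2) [--+] → (0.0810046, -0.1403, 2.24782)–(-0.0810046, -0.1403, 2.24782)  len=0.1620
  (v7,v0,v1) [-++] → (0.0810046, -0.1403, 0)–(1.419, -0.1403, 0)  len=1.3380
  (v7,v1,v2) [-++] → (1.419, -0.1403, 0)–(0.0810046, -0.1403, 2.24782)  len=2.6159

Chained into 1 loop(s):
  loop 1: 6 segments, perimeter = 8.2318
Total perimeter = 8.232


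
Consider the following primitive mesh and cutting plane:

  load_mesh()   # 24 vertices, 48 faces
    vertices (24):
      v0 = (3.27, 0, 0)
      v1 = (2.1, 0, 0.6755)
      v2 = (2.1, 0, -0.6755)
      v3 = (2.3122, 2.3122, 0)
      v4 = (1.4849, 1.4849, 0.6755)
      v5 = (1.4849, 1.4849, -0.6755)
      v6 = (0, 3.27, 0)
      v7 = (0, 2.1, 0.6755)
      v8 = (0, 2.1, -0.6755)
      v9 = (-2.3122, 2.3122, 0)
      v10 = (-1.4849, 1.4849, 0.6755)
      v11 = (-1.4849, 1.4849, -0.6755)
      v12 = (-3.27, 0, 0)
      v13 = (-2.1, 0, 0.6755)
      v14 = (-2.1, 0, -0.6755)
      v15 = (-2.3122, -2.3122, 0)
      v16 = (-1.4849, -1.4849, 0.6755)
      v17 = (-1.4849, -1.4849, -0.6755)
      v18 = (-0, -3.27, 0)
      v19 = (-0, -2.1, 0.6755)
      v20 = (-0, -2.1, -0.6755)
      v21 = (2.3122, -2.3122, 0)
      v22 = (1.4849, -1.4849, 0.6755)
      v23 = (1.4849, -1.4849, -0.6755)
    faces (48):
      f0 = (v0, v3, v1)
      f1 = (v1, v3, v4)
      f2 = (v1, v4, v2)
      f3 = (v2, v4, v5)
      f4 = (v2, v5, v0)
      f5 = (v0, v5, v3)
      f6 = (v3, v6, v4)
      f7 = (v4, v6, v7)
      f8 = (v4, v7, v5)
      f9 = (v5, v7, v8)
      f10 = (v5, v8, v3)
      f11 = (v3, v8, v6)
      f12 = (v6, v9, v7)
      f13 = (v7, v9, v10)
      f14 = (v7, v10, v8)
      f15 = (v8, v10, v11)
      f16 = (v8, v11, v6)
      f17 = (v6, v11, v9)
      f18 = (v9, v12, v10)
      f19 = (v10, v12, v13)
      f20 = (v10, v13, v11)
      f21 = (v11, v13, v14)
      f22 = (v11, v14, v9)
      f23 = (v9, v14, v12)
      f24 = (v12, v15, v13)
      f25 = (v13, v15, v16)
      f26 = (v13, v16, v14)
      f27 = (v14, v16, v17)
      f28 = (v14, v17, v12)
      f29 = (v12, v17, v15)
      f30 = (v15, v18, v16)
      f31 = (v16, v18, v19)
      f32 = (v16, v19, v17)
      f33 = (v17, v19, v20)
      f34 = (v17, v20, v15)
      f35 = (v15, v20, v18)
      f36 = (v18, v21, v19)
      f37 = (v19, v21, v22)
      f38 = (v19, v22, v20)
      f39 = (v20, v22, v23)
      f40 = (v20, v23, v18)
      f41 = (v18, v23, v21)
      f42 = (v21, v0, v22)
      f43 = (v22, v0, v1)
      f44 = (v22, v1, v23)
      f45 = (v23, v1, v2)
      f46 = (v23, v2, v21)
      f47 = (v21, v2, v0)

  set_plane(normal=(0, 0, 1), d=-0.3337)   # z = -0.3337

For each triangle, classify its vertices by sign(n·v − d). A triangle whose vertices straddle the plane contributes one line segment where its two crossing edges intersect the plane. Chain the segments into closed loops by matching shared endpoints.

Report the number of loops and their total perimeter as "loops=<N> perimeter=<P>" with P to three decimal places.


loops=2 perimeter=29.341

Straddling triangles (32 of 48):
  (v1,v4,v2) [++-] → (1.94438, 0.375676, -0.3337)–(2.1, 0, -0.3337)  len=0.4066
  (v2,v4,v5) [-+-] → (1.94438, 0.375676, -0.3337)–(1.4849, 1.4849, -0.3337)  len=1.2006
  (v2,v5,v0) [--+] → (2.38815, 0.733547, -0.3337)–(2.69201, 0, -0.3337)  len=0.7940
  (v0,v5,v3) [+-+] → (2.38815, 0.733547, -0.3337)–(1.90351, 1.90351, -0.3337)  len=1.2664
  (v4,v7,v5) [++-] → (1.10922, 1.64052, -0.3337)–(1.4849, 1.4849, -0.3337)  len=0.4066
  (v5,v7,v8) [-+-] → (1.10922, 1.64052, -0.3337)–(0, 2.1, -0.3337)  len=1.2006
  (v5,v8,v3) [--+] → (1.16996, 2.20737, -0.3337)–(1.90351, 1.90351, -0.3337)  len=0.7940
  (v3,v8,v6) [+-+] → (1.16996, 2.20737, -0.3337)–(0, 2.69201, -0.3337)  len=1.2664
  (v7,v10,v8) [++-] → (-0.375676, 1.94438, -0.3337)–(0, 2.1, -0.3337)  len=0.4066
  (v8,v10,v11) [-+-] → (-0.375676, 1.94438, -0.3337)–(-1.4849, 1.4849, -0.3337)  len=1.2006
  (v8,v11,v6) [--+] → (-0.733547, 2.38815, -0.3337)–(0, 2.69201, -0.3337)  len=0.7940
  (v6,v11,v9) [+-+] → (-0.733547, 2.38815, -0.3337)–(-1.90351, 1.90351, -0.3337)  len=1.2664
  (v10,v13,v11) [++-] → (-1.64052, 1.10922, -0.3337)–(-1.4849, 1.4849, -0.3337)  len=0.4066
  (v11,v13,v14) [-+-] → (-1.64052, 1.10922, -0.3337)–(-2.1, 0, -0.3337)  len=1.2006
  (v11,v14,v9) [--+] → (-2.20737, 1.16996, -0.3337)–(-1.90351, 1.90351, -0.3337)  len=0.7940
  (v9,v14,v12) [+-+] → (-2.20737, 1.16996, -0.3337)–(-2.69201, 0, -0.3337)  len=1.2664
  (v13,v16,v14) [++-] → (-1.94438, -0.375676, -0.3337)–(-2.1, 0, -0.3337)  len=0.4066
  (v14,v16,v17) [-+-] → (-1.94438, -0.375676, -0.3337)–(-1.4849, -1.4849, -0.3337)  len=1.2006
  (v14,v17,v12) [--+] → (-2.38815, -0.733547, -0.3337)–(-2.69201, 0, -0.3337)  len=0.7940
  (v12,v17,v15) [+-+] → (-2.38815, -0.733547, -0.3337)–(-1.90351, -1.90351, -0.3337)  len=1.2664
  (v16,v19,v17) [++-] → (-1.10922, -1.64052, -0.3337)–(-1.4849, -1.4849, -0.3337)  len=0.4066
  (v17,v19,v20) [-+-] → (-1.10922, -1.64052, -0.3337)–(0, -2.1, -0.3337)  len=1.2006
  (v17,v20,v15) [--+] → (-1.16996, -2.20737, -0.3337)–(-1.90351, -1.90351, -0.3337)  len=0.7940
  (v15,v20,v18) [+-+] → (-1.16996, -2.20737, -0.3337)–(0, -2.69201, -0.3337)  len=1.2664
  (v19,v22,v20) [++-] → (0.375676, -1.94438, -0.3337)–(0, -2.1, -0.3337)  len=0.4066
  (v20,v22,v23) [-+-] → (0.375676, -1.94438, -0.3337)–(1.4849, -1.4849, -0.3337)  len=1.2006
  (v20,v23,v18) [--+] → (0.733547, -2.38815, -0.3337)–(0, -2.69201, -0.3337)  len=0.7940
  (v18,v23,v21) [+-+] → (0.733547, -2.38815, -0.3337)–(1.90351, -1.90351, -0.3337)  len=1.2664
  (v22,v1,v23) [++-] → (1.64052, -1.10922, -0.3337)–(1.4849, -1.4849, -0.3337)  len=0.4066
  (v23,v1,v2) [-+-] → (1.64052, -1.10922, -0.3337)–(2.1, 0, -0.3337)  len=1.2006
  (v23,v2,v21) [--+] → (2.20737, -1.16996, -0.3337)–(1.90351, -1.90351, -0.3337)  len=0.7940
  (v21,v2,v0) [+-+] → (2.20737, -1.16996, -0.3337)–(2.69201, 0, -0.3337)  len=1.2664

Chained into 2 loop(s):
  loop 1: 16 segments, perimeter = 12.8581
  loop 2: 16 segments, perimeter = 16.4829
Total perimeter = 29.341


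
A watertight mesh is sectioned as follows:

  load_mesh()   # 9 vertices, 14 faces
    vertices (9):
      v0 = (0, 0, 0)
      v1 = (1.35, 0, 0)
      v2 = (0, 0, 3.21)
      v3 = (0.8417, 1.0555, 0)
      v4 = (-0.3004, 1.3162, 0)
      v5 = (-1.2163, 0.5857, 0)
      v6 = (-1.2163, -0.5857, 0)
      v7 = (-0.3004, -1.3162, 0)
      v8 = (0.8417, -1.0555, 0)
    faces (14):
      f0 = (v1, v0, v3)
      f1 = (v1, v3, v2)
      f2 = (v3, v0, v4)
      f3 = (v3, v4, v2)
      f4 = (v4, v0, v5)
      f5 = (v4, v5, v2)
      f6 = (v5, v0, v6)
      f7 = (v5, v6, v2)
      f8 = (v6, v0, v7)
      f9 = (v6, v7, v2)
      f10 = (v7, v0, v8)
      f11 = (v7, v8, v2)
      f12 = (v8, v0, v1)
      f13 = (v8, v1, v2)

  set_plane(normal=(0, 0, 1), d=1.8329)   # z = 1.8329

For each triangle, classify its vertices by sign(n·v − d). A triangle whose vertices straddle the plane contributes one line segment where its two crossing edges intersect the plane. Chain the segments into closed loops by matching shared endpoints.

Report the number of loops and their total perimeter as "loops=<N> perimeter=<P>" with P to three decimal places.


Straddling triangles (7 of 14):
  (v1,v3,v2) [--+] → (0.361092, 0.452813, 1.8329)–(0.579154, 0, 1.8329)  len=0.5026
  (v3,v4,v2) [--+] → (-0.128873, 0.564654, 1.8329)–(0.361092, 0.452813, 1.8329)  len=0.5026
  (v4,v5,v2) [--+] → (-0.521796, 0.251267, 1.8329)–(-0.128873, 0.564654, 1.8329)  len=0.5026
  (v5,v6,v2) [--+] → (-0.521796, -0.251267, 1.8329)–(-0.521796, 0.251267, 1.8329)  len=0.5025
  (v6,v7,v2) [--+] → (-0.128873, -0.564654, 1.8329)–(-0.521796, -0.251267, 1.8329)  len=0.5026
  (v7,v8,v2) [--+] → (0.361092, -0.452813, 1.8329)–(-0.128873, -0.564654, 1.8329)  len=0.5026
  (v8,v1,v2) [--+] → (0.579154, 0, 1.8329)–(0.361092, -0.452813, 1.8329)  len=0.5026

Chained into 1 loop(s):
  loop 1: 7 segments, perimeter = 3.5180
Total perimeter = 3.518

loops=1 perimeter=3.518


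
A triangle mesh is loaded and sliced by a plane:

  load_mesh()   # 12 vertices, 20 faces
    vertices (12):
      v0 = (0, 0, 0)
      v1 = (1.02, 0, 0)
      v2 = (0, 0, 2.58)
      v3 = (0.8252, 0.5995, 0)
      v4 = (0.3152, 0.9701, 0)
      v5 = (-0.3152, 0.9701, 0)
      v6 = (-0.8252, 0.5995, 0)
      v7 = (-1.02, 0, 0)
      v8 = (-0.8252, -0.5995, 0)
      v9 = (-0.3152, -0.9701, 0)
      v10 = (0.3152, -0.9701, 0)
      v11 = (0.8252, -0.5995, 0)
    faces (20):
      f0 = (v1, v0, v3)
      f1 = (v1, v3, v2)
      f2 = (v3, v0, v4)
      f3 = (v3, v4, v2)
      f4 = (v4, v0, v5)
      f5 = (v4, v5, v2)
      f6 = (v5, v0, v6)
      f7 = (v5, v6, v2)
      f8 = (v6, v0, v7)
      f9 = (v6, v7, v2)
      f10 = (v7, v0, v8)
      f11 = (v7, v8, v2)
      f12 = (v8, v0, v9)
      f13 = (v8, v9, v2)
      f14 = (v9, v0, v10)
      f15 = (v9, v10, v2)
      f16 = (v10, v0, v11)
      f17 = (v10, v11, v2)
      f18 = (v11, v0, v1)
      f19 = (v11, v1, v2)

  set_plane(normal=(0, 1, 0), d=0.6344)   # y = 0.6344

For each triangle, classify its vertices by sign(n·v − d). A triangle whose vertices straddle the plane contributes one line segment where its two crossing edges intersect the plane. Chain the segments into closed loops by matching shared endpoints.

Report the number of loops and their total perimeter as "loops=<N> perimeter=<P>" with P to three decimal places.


Straddling triangles (6 of 20):
  (v3,v0,v4) [--+] → (0.206126, 0.6344, 0)–(0.777172, 0.6344, 0)  len=0.5710
  (v3,v4,v2) [-+-] → (0.777172, 0.6344, 0)–(0.206126, 0.6344, 0.892801)  len=1.0598
  (v4,v0,v5) [+-+] → (0.206126, 0.6344, 0)–(-0.206126, 0.6344, 0)  len=0.4123
  (v4,v5,v2) [++-] → (-0.206126, 0.6344, 0.892801)–(0.206126, 0.6344, 0.892801)  len=0.4123
  (v5,v0,v6) [+--] → (-0.206126, 0.6344, 0)–(-0.777172, 0.6344, 0)  len=0.5710
  (v5,v6,v2) [+--] → (-0.777172, 0.6344, 0)–(-0.206126, 0.6344, 0.892801)  len=1.0598

Chained into 1 loop(s):
  loop 1: 6 segments, perimeter = 4.0862
Total perimeter = 4.086

loops=1 perimeter=4.086


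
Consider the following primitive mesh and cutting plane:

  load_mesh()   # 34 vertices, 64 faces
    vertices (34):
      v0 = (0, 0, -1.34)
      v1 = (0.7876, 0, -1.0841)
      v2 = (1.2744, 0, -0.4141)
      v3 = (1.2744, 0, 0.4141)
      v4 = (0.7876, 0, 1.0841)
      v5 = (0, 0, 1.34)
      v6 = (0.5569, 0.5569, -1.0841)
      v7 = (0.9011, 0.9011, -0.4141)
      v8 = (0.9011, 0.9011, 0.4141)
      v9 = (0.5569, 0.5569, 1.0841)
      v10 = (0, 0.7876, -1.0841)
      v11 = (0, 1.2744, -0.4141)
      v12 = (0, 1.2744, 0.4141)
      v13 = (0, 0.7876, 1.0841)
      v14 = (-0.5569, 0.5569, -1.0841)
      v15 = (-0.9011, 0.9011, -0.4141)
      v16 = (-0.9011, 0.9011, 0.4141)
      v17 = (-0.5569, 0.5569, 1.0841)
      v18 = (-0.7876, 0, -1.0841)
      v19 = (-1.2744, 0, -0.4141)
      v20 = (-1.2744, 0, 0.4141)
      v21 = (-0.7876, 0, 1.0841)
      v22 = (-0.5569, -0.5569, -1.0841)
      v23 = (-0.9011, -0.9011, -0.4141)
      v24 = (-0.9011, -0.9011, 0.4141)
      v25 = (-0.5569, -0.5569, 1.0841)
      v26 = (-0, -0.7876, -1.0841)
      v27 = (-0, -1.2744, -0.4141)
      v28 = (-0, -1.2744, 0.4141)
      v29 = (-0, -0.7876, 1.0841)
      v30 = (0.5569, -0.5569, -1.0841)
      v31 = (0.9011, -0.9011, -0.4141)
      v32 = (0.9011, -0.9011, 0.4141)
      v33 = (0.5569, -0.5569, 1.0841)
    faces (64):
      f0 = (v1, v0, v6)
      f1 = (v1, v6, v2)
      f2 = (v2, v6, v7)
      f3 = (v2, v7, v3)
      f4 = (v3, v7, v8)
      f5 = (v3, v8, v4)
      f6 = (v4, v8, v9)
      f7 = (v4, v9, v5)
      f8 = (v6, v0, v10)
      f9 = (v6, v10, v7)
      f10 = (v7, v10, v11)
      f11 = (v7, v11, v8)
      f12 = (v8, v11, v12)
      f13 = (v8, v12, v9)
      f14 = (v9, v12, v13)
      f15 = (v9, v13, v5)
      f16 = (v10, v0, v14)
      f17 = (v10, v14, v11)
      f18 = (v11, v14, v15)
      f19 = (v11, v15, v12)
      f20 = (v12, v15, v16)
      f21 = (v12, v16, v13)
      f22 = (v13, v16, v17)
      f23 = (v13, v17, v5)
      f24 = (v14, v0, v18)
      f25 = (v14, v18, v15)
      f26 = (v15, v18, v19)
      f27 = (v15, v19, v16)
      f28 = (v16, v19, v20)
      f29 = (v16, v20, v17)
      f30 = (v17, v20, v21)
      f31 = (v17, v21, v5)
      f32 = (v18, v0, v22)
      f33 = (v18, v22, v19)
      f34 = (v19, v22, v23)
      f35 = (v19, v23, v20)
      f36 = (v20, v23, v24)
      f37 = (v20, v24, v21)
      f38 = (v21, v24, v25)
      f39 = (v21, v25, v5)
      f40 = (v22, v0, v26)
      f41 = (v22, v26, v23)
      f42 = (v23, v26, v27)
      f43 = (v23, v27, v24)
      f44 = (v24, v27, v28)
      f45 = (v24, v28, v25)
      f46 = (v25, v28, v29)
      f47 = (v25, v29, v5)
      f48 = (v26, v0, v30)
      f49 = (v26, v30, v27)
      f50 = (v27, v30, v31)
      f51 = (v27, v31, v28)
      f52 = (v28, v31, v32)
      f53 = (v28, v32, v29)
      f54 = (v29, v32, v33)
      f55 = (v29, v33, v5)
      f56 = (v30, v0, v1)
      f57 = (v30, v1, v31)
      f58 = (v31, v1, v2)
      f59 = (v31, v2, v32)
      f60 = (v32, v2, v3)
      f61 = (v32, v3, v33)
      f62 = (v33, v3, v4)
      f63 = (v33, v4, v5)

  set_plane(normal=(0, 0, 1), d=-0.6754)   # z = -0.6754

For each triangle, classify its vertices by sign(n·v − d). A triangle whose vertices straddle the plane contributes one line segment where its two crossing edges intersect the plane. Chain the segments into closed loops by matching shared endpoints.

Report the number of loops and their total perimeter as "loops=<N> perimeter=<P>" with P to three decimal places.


Straddling triangles (16 of 64):
  (v1,v6,v2) [--+] → (0.994575, 0.217191, -0.6754)–(1.08455, 0, -0.6754)  len=0.2351
  (v2,v6,v7) [+-+] → (0.994575, 0.217191, -0.6754)–(0.766862, 0.766862, -0.6754)  len=0.5950
  (v6,v10,v7) [--+] → (0.549671, 0.856835, -0.6754)–(0.766862, 0.766862, -0.6754)  len=0.2351
  (v7,v10,v11) [+-+] → (0.549671, 0.856835, -0.6754)–(0, 1.08455, -0.6754)  len=0.5950
  (v10,v14,v11) [--+] → (-0.217191, 0.994575, -0.6754)–(0, 1.08455, -0.6754)  len=0.2351
  (v11,v14,v15) [+-+] → (-0.217191, 0.994575, -0.6754)–(-0.766862, 0.766862, -0.6754)  len=0.5950
  (v14,v18,v15) [--+] → (-0.856835, 0.549671, -0.6754)–(-0.766862, 0.766862, -0.6754)  len=0.2351
  (v15,v18,v19) [+-+] → (-0.856835, 0.549671, -0.6754)–(-1.08455, 0, -0.6754)  len=0.5950
  (v18,v22,v19) [--+] → (-0.994575, -0.217191, -0.6754)–(-1.08455, 0, -0.6754)  len=0.2351
  (v19,v22,v23) [+-+] → (-0.994575, -0.217191, -0.6754)–(-0.766862, -0.766862, -0.6754)  len=0.5950
  (v22,v26,v23) [--+] → (-0.549671, -0.856835, -0.6754)–(-0.766862, -0.766862, -0.6754)  len=0.2351
  (v23,v26,v27) [+-+] → (-0.549671, -0.856835, -0.6754)–(0, -1.08455, -0.6754)  len=0.5950
  (v26,v30,v27) [--+] → (0.217191, -0.994575, -0.6754)–(0, -1.08455, -0.6754)  len=0.2351
  (v27,v30,v31) [+-+] → (0.217191, -0.994575, -0.6754)–(0.766862, -0.766862, -0.6754)  len=0.5950
  (v30,v1,v31) [--+] → (0.856835, -0.549671, -0.6754)–(0.766862, -0.766862, -0.6754)  len=0.2351
  (v31,v1,v2) [+-+] → (0.856835, -0.549671, -0.6754)–(1.08455, 0, -0.6754)  len=0.5950

Chained into 1 loop(s):
  loop 1: 16 segments, perimeter = 6.6405
Total perimeter = 6.640

loops=1 perimeter=6.640


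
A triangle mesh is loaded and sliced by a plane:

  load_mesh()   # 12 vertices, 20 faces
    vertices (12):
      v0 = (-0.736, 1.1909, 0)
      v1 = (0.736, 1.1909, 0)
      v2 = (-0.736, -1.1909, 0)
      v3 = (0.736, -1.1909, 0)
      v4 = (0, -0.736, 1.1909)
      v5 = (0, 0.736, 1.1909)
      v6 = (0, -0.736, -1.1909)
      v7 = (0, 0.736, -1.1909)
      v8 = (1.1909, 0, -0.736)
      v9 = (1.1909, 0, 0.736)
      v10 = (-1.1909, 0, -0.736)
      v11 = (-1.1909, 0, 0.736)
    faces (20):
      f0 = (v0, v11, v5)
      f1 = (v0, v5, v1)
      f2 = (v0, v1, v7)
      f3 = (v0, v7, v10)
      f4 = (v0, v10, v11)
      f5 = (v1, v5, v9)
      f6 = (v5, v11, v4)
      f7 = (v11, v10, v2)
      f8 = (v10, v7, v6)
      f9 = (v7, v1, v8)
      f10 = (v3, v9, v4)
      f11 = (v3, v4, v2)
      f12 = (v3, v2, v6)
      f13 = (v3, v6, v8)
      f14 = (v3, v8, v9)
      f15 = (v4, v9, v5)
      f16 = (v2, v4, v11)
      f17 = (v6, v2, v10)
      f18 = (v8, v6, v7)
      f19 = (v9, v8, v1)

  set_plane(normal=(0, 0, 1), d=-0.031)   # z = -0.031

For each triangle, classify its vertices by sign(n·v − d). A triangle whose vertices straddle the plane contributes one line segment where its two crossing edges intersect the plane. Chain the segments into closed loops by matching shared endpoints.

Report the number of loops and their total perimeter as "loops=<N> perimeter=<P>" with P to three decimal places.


loops=1 perimeter=7.969

Straddling triangles (10 of 20):
  (v0,v1,v7) [++-] → (0.716841, 1.17906, -0.031)–(-0.716841, 1.17906, -0.031)  len=1.4337
  (v0,v7,v10) [+--] → (-0.716841, 1.17906, -0.031)–(-0.75516, 1.14074, -0.031)  len=0.0542
  (v0,v10,v11) [+-+] → (-0.75516, 1.14074, -0.031)–(-1.1909, 0, -0.031)  len=1.2211
  (v11,v10,v2) [+-+] → (-1.1909, 0, -0.031)–(-0.75516, -1.14074, -0.031)  len=1.2211
  (v7,v1,v8) [-+-] → (0.716841, 1.17906, -0.031)–(0.75516, 1.14074, -0.031)  len=0.0542
  (v3,v2,v6) [++-] → (-0.716841, -1.17906, -0.031)–(0.716841, -1.17906, -0.031)  len=1.4337
  (v3,v6,v8) [+--] → (0.716841, -1.17906, -0.031)–(0.75516, -1.14074, -0.031)  len=0.0542
  (v3,v8,v9) [+-+] → (0.75516, -1.14074, -0.031)–(1.1909, 0, -0.031)  len=1.2211
  (v6,v2,v10) [-+-] → (-0.716841, -1.17906, -0.031)–(-0.75516, -1.14074, -0.031)  len=0.0542
  (v9,v8,v1) [+-+] → (1.1909, 0, -0.031)–(0.75516, 1.14074, -0.031)  len=1.2211

Chained into 1 loop(s):
  loop 1: 10 segments, perimeter = 7.9686
Total perimeter = 7.969
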